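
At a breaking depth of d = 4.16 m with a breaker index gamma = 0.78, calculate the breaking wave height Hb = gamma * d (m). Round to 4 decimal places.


Hb = gamma * d
Hb = 0.78 * 4.16
Hb = 3.2448 m

3.2448


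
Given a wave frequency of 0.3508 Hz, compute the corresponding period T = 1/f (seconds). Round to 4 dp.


T = 1 / f
T = 1 / 0.3508
T = 2.8506 s

2.8506


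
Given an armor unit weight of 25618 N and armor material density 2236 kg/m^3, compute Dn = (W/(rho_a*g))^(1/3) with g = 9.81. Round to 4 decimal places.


V = W / (rho_a * g)
V = 25618 / (2236 * 9.81)
V = 25618 / 21935.16
V = 1.167897 m^3
Dn = V^(1/3) = 1.167897^(1/3)
Dn = 1.0531 m

1.0531


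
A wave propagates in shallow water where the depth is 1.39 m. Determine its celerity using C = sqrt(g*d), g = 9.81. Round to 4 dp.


Using the shallow-water approximation:
C = sqrt(g * d) = sqrt(9.81 * 1.39)
C = sqrt(13.6359)
C = 3.6927 m/s

3.6927


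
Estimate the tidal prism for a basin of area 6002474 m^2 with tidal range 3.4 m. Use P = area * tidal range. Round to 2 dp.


Tidal prism = Area * Tidal range
P = 6002474 * 3.4
P = 20408411.60 m^3

20408411.60


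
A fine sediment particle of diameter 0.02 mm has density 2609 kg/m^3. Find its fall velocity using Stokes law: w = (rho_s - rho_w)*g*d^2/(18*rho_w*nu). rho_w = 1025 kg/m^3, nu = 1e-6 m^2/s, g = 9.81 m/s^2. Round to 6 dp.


w = (rho_s - rho_w) * g * d^2 / (18 * rho_w * nu)
d = 0.02 mm = 0.000020 m
rho_s - rho_w = 2609 - 1025 = 1584
Numerator = 1584 * 9.81 * (0.000020)^2 = 0.000006215616
Denominator = 18 * 1025 * 1e-6 = 0.018450
w = 0.000337 m/s

0.000337


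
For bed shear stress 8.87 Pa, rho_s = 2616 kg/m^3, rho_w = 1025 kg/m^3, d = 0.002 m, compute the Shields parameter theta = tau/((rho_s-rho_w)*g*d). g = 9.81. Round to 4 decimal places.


theta = tau / ((rho_s - rho_w) * g * d)
rho_s - rho_w = 2616 - 1025 = 1591
Denominator = 1591 * 9.81 * 0.002 = 31.215420
theta = 8.87 / 31.215420
theta = 0.2842

0.2842


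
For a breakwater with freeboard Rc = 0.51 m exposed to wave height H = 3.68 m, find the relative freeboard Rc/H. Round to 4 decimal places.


Relative freeboard = Rc / H
= 0.51 / 3.68
= 0.1386

0.1386


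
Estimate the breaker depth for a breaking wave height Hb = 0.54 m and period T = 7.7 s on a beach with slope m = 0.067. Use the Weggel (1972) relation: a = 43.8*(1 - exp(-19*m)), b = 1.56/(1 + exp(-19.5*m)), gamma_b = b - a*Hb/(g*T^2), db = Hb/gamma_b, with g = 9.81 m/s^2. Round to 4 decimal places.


a = 43.8 * (1 - exp(-19 * m))
exp(-19 * 0.067) = exp(-1.2730) = 0.279990
a = 43.8 * (1 - 0.279990) = 31.536421
b = 1.56 / (1 + exp(-19.5 * m))
exp(-19.5 * 0.067) = exp(-1.3065) = 0.270766
b = 1.56 / (1 + 0.270766) = 1.227606
Hb / (g * T^2) = 0.54 / (9.81 * 7.7^2) = 0.54 / 581.6349 = 0.00092842
gamma_b = b - a * Hb/(g*T^2) = 1.227606 - 31.536421 * 0.00092842 = 1.198327
db = Hb / gamma_b = 0.54 / 1.198327
db = 0.4506 m

0.4506


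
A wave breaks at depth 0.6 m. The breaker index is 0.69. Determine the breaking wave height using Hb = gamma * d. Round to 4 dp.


Hb = gamma * d
Hb = 0.69 * 0.6
Hb = 0.4140 m

0.4140


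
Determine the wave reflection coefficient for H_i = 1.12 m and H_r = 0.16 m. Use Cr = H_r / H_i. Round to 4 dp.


Cr = H_r / H_i
Cr = 0.16 / 1.12
Cr = 0.1429

0.1429


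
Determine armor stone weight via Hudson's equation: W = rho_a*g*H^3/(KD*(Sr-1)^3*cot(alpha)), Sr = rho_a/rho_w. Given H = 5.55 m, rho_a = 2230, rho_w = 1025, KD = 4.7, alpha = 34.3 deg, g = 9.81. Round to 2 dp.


Sr = rho_a / rho_w = 2230 / 1025 = 2.175610
(Sr - 1) = 1.175610
(Sr - 1)^3 = 1.624761
cot(34.3) = 1 / tan(34.3) = 1 / 0.682154 = 1.465945
Numerator = 2230 * 9.81 * 5.55^3 = 3739838.2557
Denominator = 4.7 * 1.624761 * 1.465945 = 11.194511
W = 3739838.2557 / 11.194511
W = 334077.85 N

334077.85


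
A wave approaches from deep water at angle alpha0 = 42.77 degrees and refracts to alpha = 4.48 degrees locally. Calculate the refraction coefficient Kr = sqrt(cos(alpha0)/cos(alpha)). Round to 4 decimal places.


Kr = sqrt(cos(alpha0) / cos(alpha))
cos(42.77) = 0.734086
cos(4.48) = 0.996945
Kr = sqrt(0.734086 / 0.996945)
Kr = sqrt(0.736335)
Kr = 0.8581

0.8581


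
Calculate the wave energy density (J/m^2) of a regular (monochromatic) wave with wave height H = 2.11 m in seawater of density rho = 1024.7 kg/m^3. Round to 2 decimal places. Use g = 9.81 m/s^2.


E = (1/8) * rho * g * H^2
E = (1/8) * 1024.7 * 9.81 * 2.11^2
E = 0.125 * 1024.7 * 9.81 * 4.4521
E = 5594.23 J/m^2

5594.23


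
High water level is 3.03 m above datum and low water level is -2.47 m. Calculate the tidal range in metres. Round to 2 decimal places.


Tidal range = High water - Low water
Tidal range = 3.03 - (-2.47)
Tidal range = 5.50 m

5.50


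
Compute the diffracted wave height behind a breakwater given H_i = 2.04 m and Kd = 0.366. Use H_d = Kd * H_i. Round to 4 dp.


H_d = Kd * H_i
H_d = 0.366 * 2.04
H_d = 0.7466 m

0.7466


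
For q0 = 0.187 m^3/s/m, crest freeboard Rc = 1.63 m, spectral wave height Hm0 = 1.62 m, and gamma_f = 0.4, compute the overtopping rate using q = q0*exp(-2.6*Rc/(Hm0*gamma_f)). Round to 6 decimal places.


q = q0 * exp(-2.6 * Rc / (Hm0 * gamma_f))
Exponent = -2.6 * 1.63 / (1.62 * 0.4)
= -2.6 * 1.63 / 0.6480
= -6.540123
exp(-6.540123) = 0.001444
q = 0.187 * 0.001444
q = 0.000270 m^3/s/m

0.000270


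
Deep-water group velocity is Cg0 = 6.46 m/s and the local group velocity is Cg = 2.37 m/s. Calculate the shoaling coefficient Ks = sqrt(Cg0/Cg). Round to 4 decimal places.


Ks = sqrt(Cg0 / Cg)
Ks = sqrt(6.46 / 2.37)
Ks = sqrt(2.7257)
Ks = 1.6510

1.6510


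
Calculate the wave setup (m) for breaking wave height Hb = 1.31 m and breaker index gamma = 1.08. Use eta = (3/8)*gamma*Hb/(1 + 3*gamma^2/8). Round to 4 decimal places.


eta = (3/8) * gamma * Hb / (1 + 3*gamma^2/8)
Numerator = (3/8) * 1.08 * 1.31 = 0.530550
Denominator = 1 + 3*1.08^2/8 = 1 + 0.437400 = 1.437400
eta = 0.530550 / 1.437400
eta = 0.3691 m

0.3691


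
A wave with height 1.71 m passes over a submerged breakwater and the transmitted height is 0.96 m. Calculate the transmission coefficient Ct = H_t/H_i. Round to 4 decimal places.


Ct = H_t / H_i
Ct = 0.96 / 1.71
Ct = 0.5614

0.5614


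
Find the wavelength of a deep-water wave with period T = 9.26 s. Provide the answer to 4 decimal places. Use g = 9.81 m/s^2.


L0 = g * T^2 / (2 * pi)
L0 = 9.81 * 9.26^2 / (2 * pi)
L0 = 9.81 * 85.7476 / 6.28319
L0 = 841.1840 / 6.28319
L0 = 133.8786 m

133.8786


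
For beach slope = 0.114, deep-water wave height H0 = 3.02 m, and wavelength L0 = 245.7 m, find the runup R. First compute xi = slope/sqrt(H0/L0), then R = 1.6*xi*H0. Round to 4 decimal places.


xi = slope / sqrt(H0/L0)
H0/L0 = 3.02/245.7 = 0.012291
sqrt(0.012291) = 0.110867
xi = 0.114 / 0.110867 = 1.028262
R = 1.6 * xi * H0 = 1.6 * 1.028262 * 3.02
R = 4.9686 m

4.9686


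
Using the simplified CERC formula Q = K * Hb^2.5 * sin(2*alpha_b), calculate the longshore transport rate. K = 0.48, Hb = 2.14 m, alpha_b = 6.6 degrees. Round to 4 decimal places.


Q = K * Hb^2.5 * sin(2 * alpha_b)
Hb^2.5 = 2.14^2.5 = 6.699377
sin(2 * 6.6) = sin(13.2) = 0.228351
Q = 0.48 * 6.699377 * 0.228351
Q = 0.7343 m^3/s

0.7343


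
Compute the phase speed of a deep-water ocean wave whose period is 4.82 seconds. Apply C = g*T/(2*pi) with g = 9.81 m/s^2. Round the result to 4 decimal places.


We use the deep-water celerity formula:
C = g * T / (2 * pi)
C = 9.81 * 4.82 / (2 * 3.14159...)
C = 47.284200 / 6.283185
C = 7.5255 m/s

7.5255


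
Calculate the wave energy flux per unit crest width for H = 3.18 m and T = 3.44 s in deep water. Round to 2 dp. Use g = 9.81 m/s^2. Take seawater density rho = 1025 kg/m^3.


P = rho * g^2 * H^2 * T / (32 * pi)
P = 1025 * 9.81^2 * 3.18^2 * 3.44 / (32 * pi)
P = 1025 * 96.2361 * 10.1124 * 3.44 / 100.53096
P = 34133.02 W/m

34133.02


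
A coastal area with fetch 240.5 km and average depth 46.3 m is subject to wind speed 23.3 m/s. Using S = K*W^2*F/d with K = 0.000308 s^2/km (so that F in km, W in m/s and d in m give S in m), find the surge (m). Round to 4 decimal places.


S = K * W^2 * F / d
W^2 = 23.3^2 = 542.89
S = 0.000308 * 542.89 * 240.5 / 46.3
Numerator = 0.000308 * 542.89 * 240.5 = 40.214034
S = 40.214034 / 46.3 = 0.8686 m

0.8686


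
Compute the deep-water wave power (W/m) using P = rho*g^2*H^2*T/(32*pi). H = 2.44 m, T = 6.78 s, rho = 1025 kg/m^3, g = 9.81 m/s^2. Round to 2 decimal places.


P = rho * g^2 * H^2 * T / (32 * pi)
P = 1025 * 9.81^2 * 2.44^2 * 6.78 / (32 * pi)
P = 1025 * 96.2361 * 5.9536 * 6.78 / 100.53096
P = 39606.95 W/m

39606.95


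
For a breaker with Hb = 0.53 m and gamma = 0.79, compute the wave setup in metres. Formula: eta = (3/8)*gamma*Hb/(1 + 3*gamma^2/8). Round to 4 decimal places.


eta = (3/8) * gamma * Hb / (1 + 3*gamma^2/8)
Numerator = (3/8) * 0.79 * 0.53 = 0.157013
Denominator = 1 + 3*0.79^2/8 = 1 + 0.234038 = 1.234038
eta = 0.157013 / 1.234038
eta = 0.1272 m

0.1272


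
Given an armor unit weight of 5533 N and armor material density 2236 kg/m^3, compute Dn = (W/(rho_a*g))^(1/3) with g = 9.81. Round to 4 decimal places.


V = W / (rho_a * g)
V = 5533 / (2236 * 9.81)
V = 5533 / 21935.16
V = 0.252243 m^3
Dn = V^(1/3) = 0.252243^(1/3)
Dn = 0.6318 m

0.6318


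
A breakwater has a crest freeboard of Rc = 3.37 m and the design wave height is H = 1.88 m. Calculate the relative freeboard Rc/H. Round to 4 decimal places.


Relative freeboard = Rc / H
= 3.37 / 1.88
= 1.7926

1.7926


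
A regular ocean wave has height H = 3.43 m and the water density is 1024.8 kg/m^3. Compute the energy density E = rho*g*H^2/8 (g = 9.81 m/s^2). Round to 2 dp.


E = (1/8) * rho * g * H^2
E = (1/8) * 1024.8 * 9.81 * 3.43^2
E = 0.125 * 1024.8 * 9.81 * 11.7649
E = 14784.49 J/m^2

14784.49


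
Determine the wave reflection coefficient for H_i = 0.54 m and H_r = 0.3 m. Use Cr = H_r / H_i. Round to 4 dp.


Cr = H_r / H_i
Cr = 0.3 / 0.54
Cr = 0.5556

0.5556


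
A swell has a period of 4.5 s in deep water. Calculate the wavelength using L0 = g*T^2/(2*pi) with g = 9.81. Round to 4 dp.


L0 = g * T^2 / (2 * pi)
L0 = 9.81 * 4.5^2 / (2 * pi)
L0 = 9.81 * 20.2500 / 6.28319
L0 = 198.6525 / 6.28319
L0 = 31.6165 m

31.6165


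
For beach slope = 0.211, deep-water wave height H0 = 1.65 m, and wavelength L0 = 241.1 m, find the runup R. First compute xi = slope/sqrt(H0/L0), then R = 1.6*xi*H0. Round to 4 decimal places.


xi = slope / sqrt(H0/L0)
H0/L0 = 1.65/241.1 = 0.006844
sqrt(0.006844) = 0.082726
xi = 0.211 / 0.082726 = 2.550581
R = 1.6 * xi * H0 = 1.6 * 2.550581 * 1.65
R = 6.7335 m

6.7335


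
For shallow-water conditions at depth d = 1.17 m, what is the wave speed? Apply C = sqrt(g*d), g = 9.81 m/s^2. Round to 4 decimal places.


Using the shallow-water approximation:
C = sqrt(g * d) = sqrt(9.81 * 1.17)
C = sqrt(11.4777)
C = 3.3879 m/s

3.3879


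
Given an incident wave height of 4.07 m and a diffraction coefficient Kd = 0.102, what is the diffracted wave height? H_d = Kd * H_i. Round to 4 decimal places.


H_d = Kd * H_i
H_d = 0.102 * 4.07
H_d = 0.4151 m

0.4151


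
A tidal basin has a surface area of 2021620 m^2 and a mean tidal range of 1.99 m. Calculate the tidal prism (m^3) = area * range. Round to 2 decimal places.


Tidal prism = Area * Tidal range
P = 2021620 * 1.99
P = 4023023.80 m^3

4023023.80


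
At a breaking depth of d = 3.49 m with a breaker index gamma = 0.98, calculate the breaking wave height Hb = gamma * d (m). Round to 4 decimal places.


Hb = gamma * d
Hb = 0.98 * 3.49
Hb = 3.4202 m

3.4202


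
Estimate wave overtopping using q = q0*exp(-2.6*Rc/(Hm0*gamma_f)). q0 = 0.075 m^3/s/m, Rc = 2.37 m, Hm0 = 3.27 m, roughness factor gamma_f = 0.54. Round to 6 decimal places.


q = q0 * exp(-2.6 * Rc / (Hm0 * gamma_f))
Exponent = -2.6 * 2.37 / (3.27 * 0.54)
= -2.6 * 2.37 / 1.7658
= -3.489636
exp(-3.489636) = 0.030512
q = 0.075 * 0.030512
q = 0.002288 m^3/s/m

0.002288


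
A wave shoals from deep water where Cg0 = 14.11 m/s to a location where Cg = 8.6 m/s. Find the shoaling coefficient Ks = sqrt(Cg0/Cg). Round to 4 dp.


Ks = sqrt(Cg0 / Cg)
Ks = sqrt(14.11 / 8.6)
Ks = sqrt(1.6407)
Ks = 1.2809

1.2809


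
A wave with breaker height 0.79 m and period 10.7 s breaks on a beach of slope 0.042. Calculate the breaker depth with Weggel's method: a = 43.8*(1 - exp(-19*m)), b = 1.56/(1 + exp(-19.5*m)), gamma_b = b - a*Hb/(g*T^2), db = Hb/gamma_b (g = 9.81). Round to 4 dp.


a = 43.8 * (1 - exp(-19 * m))
exp(-19 * 0.042) = exp(-0.7980) = 0.450229
a = 43.8 * (1 - 0.450229) = 24.079991
b = 1.56 / (1 + exp(-19.5 * m))
exp(-19.5 * 0.042) = exp(-0.8190) = 0.440872
b = 1.56 / (1 + 0.440872) = 1.082677
Hb / (g * T^2) = 0.79 / (9.81 * 10.7^2) = 0.79 / 1123.1469 = 0.00070338
gamma_b = b - a * Hb/(g*T^2) = 1.082677 - 24.079991 * 0.00070338 = 1.065740
db = Hb / gamma_b = 0.79 / 1.065740
db = 0.7413 m

0.7413


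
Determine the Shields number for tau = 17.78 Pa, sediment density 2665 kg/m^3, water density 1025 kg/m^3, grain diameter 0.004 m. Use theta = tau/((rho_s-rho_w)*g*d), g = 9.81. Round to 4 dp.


theta = tau / ((rho_s - rho_w) * g * d)
rho_s - rho_w = 2665 - 1025 = 1640
Denominator = 1640 * 9.81 * 0.004 = 64.353600
theta = 17.78 / 64.353600
theta = 0.2763

0.2763


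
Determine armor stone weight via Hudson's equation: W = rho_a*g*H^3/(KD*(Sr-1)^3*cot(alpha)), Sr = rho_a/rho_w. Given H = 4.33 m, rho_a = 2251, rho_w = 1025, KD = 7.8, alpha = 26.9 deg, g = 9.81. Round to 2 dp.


Sr = rho_a / rho_w = 2251 / 1025 = 2.196098
(Sr - 1) = 1.196098
(Sr - 1)^3 = 1.711196
cot(26.9) = 1 / tan(26.9) = 1 / 0.507329 = 1.971108
Numerator = 2251 * 9.81 * 4.33^3 = 1792702.3651
Denominator = 7.8 * 1.711196 * 1.971108 = 26.309026
W = 1792702.3651 / 26.309026
W = 68140.20 N

68140.20


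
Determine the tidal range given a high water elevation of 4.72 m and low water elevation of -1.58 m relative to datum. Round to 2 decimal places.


Tidal range = High water - Low water
Tidal range = 4.72 - (-1.58)
Tidal range = 6.30 m

6.30


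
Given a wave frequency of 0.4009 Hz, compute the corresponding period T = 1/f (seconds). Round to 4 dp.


T = 1 / f
T = 1 / 0.4009
T = 2.4944 s

2.4944


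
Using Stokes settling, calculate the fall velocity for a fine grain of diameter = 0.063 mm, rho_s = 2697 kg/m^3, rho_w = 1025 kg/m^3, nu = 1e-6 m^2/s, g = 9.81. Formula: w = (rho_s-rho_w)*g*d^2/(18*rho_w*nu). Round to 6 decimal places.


w = (rho_s - rho_w) * g * d^2 / (18 * rho_w * nu)
d = 0.063 mm = 0.000063 m
rho_s - rho_w = 2697 - 1025 = 1672
Numerator = 1672 * 9.81 * (0.000063)^2 = 0.000065100808
Denominator = 18 * 1025 * 1e-6 = 0.018450
w = 0.003528 m/s

0.003528


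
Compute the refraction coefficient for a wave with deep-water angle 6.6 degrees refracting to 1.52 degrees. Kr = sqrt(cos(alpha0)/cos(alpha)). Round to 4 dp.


Kr = sqrt(cos(alpha0) / cos(alpha))
cos(6.6) = 0.993373
cos(1.52) = 0.999648
Kr = sqrt(0.993373 / 0.999648)
Kr = sqrt(0.993722)
Kr = 0.9969

0.9969


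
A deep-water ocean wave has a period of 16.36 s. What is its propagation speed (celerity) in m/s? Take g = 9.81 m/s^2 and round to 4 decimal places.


We use the deep-water celerity formula:
C = g * T / (2 * pi)
C = 9.81 * 16.36 / (2 * 3.14159...)
C = 160.491600 / 6.283185
C = 25.5430 m/s

25.5430


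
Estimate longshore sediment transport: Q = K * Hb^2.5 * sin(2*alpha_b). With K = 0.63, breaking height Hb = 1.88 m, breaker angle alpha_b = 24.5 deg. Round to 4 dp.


Q = K * Hb^2.5 * sin(2 * alpha_b)
Hb^2.5 = 1.88^2.5 = 4.846125
sin(2 * 24.5) = sin(49.0) = 0.754710
Q = 0.63 * 4.846125 * 0.754710
Q = 2.3042 m^3/s

2.3042


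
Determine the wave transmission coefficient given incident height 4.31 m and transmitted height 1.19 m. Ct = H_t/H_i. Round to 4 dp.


Ct = H_t / H_i
Ct = 1.19 / 4.31
Ct = 0.2761

0.2761


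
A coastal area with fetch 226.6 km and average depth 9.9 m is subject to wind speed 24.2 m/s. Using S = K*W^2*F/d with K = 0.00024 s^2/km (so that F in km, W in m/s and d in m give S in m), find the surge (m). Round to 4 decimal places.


S = K * W^2 * F / d
W^2 = 24.2^2 = 585.64
S = 0.00024 * 585.64 * 226.6 / 9.9
Numerator = 0.00024 * 585.64 * 226.6 = 31.849446
S = 31.849446 / 9.9 = 3.2171 m

3.2171


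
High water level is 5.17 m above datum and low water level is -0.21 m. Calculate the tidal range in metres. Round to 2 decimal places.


Tidal range = High water - Low water
Tidal range = 5.17 - (-0.21)
Tidal range = 5.38 m

5.38


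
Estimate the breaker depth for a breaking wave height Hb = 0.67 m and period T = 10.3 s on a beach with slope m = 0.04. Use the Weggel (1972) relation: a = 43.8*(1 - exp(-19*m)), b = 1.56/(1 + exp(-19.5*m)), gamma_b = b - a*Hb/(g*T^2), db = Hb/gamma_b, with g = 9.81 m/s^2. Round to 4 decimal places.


a = 43.8 * (1 - exp(-19 * m))
exp(-19 * 0.04) = exp(-0.7600) = 0.467666
a = 43.8 * (1 - 0.467666) = 23.316210
b = 1.56 / (1 + exp(-19.5 * m))
exp(-19.5 * 0.04) = exp(-0.7800) = 0.458406
b = 1.56 / (1 + 0.458406) = 1.069661
Hb / (g * T^2) = 0.67 / (9.81 * 10.3^2) = 0.67 / 1040.7429 = 0.00064377
gamma_b = b - a * Hb/(g*T^2) = 1.069661 - 23.316210 * 0.00064377 = 1.054651
db = Hb / gamma_b = 0.67 / 1.054651
db = 0.6353 m

0.6353


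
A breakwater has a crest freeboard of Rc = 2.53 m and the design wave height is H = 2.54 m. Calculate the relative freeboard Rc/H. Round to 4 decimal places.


Relative freeboard = Rc / H
= 2.53 / 2.54
= 0.9961

0.9961


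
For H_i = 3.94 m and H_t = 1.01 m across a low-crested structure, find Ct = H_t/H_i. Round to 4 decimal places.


Ct = H_t / H_i
Ct = 1.01 / 3.94
Ct = 0.2563

0.2563


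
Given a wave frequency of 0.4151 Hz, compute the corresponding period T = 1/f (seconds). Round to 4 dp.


T = 1 / f
T = 1 / 0.4151
T = 2.4091 s

2.4091


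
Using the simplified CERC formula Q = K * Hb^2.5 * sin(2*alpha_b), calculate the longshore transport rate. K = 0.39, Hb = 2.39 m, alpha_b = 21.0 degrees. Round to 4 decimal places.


Q = K * Hb^2.5 * sin(2 * alpha_b)
Hb^2.5 = 2.39^2.5 = 8.830692
sin(2 * 21.0) = sin(42.0) = 0.669131
Q = 0.39 * 8.830692 * 0.669131
Q = 2.3045 m^3/s

2.3045


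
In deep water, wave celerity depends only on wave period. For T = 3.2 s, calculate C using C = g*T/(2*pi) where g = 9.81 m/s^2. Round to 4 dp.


We use the deep-water celerity formula:
C = g * T / (2 * pi)
C = 9.81 * 3.2 / (2 * 3.14159...)
C = 31.392000 / 6.283185
C = 4.9962 m/s

4.9962


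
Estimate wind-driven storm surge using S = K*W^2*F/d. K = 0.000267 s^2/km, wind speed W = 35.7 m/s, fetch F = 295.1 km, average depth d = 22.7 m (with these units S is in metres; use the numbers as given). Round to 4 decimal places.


S = K * W^2 * F / d
W^2 = 35.7^2 = 1274.49
S = 0.000267 * 1274.49 * 295.1 / 22.7
Numerator = 0.000267 * 1274.49 * 295.1 = 100.419234
S = 100.419234 / 22.7 = 4.4238 m

4.4238


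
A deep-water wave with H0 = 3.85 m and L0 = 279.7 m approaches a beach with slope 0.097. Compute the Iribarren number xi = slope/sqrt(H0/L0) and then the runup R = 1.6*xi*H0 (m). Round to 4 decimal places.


xi = slope / sqrt(H0/L0)
H0/L0 = 3.85/279.7 = 0.013765
sqrt(0.013765) = 0.117323
xi = 0.097 / 0.117323 = 0.826776
R = 1.6 * xi * H0 = 1.6 * 0.826776 * 3.85
R = 5.0929 m

5.0929


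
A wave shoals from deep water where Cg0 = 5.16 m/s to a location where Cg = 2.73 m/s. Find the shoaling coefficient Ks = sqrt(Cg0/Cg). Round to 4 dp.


Ks = sqrt(Cg0 / Cg)
Ks = sqrt(5.16 / 2.73)
Ks = sqrt(1.8901)
Ks = 1.3748

1.3748


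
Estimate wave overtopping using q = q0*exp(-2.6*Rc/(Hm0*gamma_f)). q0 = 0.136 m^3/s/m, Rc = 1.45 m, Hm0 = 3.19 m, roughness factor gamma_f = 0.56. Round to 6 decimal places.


q = q0 * exp(-2.6 * Rc / (Hm0 * gamma_f))
Exponent = -2.6 * 1.45 / (3.19 * 0.56)
= -2.6 * 1.45 / 1.7864
= -2.110390
exp(-2.110390) = 0.121191
q = 0.136 * 0.121191
q = 0.016482 m^3/s/m

0.016482


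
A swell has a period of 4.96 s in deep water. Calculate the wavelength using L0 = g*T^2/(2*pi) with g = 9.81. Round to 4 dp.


L0 = g * T^2 / (2 * pi)
L0 = 9.81 * 4.96^2 / (2 * pi)
L0 = 9.81 * 24.6016 / 6.28319
L0 = 241.3417 / 6.28319
L0 = 38.4107 m

38.4107


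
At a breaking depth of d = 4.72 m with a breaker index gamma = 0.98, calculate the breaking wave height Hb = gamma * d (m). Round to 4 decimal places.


Hb = gamma * d
Hb = 0.98 * 4.72
Hb = 4.6256 m

4.6256


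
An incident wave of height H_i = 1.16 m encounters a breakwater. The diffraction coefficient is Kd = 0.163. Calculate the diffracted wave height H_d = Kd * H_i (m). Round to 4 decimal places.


H_d = Kd * H_i
H_d = 0.163 * 1.16
H_d = 0.1891 m

0.1891


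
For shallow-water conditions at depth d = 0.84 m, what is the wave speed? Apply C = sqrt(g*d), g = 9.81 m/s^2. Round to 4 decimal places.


Using the shallow-water approximation:
C = sqrt(g * d) = sqrt(9.81 * 0.84)
C = sqrt(8.2404)
C = 2.8706 m/s

2.8706


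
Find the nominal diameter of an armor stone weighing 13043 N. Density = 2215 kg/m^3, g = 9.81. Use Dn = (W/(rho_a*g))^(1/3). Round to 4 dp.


V = W / (rho_a * g)
V = 13043 / (2215 * 9.81)
V = 13043 / 21729.15
V = 0.600254 m^3
Dn = V^(1/3) = 0.600254^(1/3)
Dn = 0.8436 m

0.8436


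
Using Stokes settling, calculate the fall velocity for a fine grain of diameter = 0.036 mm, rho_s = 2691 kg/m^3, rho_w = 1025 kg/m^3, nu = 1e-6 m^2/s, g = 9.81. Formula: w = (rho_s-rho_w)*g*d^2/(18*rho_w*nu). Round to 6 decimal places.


w = (rho_s - rho_w) * g * d^2 / (18 * rho_w * nu)
d = 0.036 mm = 0.000036 m
rho_s - rho_w = 2691 - 1025 = 1666
Numerator = 1666 * 9.81 * (0.000036)^2 = 0.000021181124
Denominator = 18 * 1025 * 1e-6 = 0.018450
w = 0.001148 m/s

0.001148


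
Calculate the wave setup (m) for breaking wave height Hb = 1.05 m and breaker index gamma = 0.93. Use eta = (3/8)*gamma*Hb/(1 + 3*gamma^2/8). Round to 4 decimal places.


eta = (3/8) * gamma * Hb / (1 + 3*gamma^2/8)
Numerator = (3/8) * 0.93 * 1.05 = 0.366187
Denominator = 1 + 3*0.93^2/8 = 1 + 0.324338 = 1.324338
eta = 0.366187 / 1.324338
eta = 0.2765 m

0.2765


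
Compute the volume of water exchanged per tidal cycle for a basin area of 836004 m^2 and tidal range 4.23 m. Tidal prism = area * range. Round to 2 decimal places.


Tidal prism = Area * Tidal range
P = 836004 * 4.23
P = 3536296.92 m^3

3536296.92


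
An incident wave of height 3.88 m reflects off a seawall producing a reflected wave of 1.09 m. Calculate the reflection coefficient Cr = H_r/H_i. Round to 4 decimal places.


Cr = H_r / H_i
Cr = 1.09 / 3.88
Cr = 0.2809

0.2809


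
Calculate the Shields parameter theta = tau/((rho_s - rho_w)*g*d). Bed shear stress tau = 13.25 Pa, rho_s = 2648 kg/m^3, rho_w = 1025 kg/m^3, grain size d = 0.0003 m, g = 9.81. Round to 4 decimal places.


theta = tau / ((rho_s - rho_w) * g * d)
rho_s - rho_w = 2648 - 1025 = 1623
Denominator = 1623 * 9.81 * 0.0003 = 4.776489
theta = 13.25 / 4.776489
theta = 2.7740

2.7740


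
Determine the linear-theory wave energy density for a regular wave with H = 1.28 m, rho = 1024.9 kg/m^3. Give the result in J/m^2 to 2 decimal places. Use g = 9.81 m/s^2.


E = (1/8) * rho * g * H^2
E = (1/8) * 1024.9 * 9.81 * 1.28^2
E = 0.125 * 1024.9 * 9.81 * 1.6384
E = 2059.11 J/m^2

2059.11


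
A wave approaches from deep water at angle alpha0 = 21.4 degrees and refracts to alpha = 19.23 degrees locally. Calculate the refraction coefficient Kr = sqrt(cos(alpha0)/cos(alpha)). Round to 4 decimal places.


Kr = sqrt(cos(alpha0) / cos(alpha))
cos(21.4) = 0.931056
cos(19.23) = 0.944204
Kr = sqrt(0.931056 / 0.944204)
Kr = sqrt(0.986075)
Kr = 0.9930

0.9930


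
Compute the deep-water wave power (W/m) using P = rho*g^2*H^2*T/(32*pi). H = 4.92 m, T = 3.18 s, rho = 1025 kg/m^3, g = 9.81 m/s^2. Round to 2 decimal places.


P = rho * g^2 * H^2 * T / (32 * pi)
P = 1025 * 9.81^2 * 4.92^2 * 3.18 / (32 * pi)
P = 1025 * 96.2361 * 24.2064 * 3.18 / 100.53096
P = 75529.98 W/m

75529.98


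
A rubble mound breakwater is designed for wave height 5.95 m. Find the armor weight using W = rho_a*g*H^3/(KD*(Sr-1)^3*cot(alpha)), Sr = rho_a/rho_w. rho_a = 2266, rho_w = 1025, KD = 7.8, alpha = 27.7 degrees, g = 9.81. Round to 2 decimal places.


Sr = rho_a / rho_w = 2266 / 1025 = 2.210732
(Sr - 1) = 1.210732
(Sr - 1)^3 = 1.774777
cot(27.7) = 1 / tan(27.7) = 1 / 0.525012 = 1.904719
Numerator = 2266 * 9.81 * 5.95^3 = 4682521.8230
Denominator = 7.8 * 1.774777 * 1.904719 = 26.367523
W = 4682521.8230 / 26.367523
W = 177586.71 N

177586.71


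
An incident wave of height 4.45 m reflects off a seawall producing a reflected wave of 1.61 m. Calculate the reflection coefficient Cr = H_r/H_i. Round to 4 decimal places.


Cr = H_r / H_i
Cr = 1.61 / 4.45
Cr = 0.3618

0.3618


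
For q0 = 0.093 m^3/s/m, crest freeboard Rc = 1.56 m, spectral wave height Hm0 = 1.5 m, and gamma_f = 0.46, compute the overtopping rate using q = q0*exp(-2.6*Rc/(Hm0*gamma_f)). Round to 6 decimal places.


q = q0 * exp(-2.6 * Rc / (Hm0 * gamma_f))
Exponent = -2.6 * 1.56 / (1.5 * 0.46)
= -2.6 * 1.56 / 0.6900
= -5.878261
exp(-5.878261) = 0.002800
q = 0.093 * 0.002800
q = 0.000260 m^3/s/m

0.000260


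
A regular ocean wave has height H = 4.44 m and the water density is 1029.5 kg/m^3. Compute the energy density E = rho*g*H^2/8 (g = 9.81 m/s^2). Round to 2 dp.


E = (1/8) * rho * g * H^2
E = (1/8) * 1029.5 * 9.81 * 4.44^2
E = 0.125 * 1029.5 * 9.81 * 19.7136
E = 24886.93 J/m^2

24886.93


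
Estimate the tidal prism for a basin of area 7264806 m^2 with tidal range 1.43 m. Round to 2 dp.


Tidal prism = Area * Tidal range
P = 7264806 * 1.43
P = 10388672.58 m^3

10388672.58


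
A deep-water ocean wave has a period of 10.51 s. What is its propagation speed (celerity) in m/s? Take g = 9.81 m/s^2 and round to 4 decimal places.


We use the deep-water celerity formula:
C = g * T / (2 * pi)
C = 9.81 * 10.51 / (2 * 3.14159...)
C = 103.103100 / 6.283185
C = 16.4094 m/s

16.4094


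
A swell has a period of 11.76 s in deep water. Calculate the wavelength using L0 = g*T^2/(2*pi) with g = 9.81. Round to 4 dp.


L0 = g * T^2 / (2 * pi)
L0 = 9.81 * 11.76^2 / (2 * pi)
L0 = 9.81 * 138.2976 / 6.28319
L0 = 1356.6995 / 6.28319
L0 = 215.9254 m

215.9254


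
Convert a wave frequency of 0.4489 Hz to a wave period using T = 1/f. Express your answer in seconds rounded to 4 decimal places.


T = 1 / f
T = 1 / 0.4489
T = 2.2277 s

2.2277


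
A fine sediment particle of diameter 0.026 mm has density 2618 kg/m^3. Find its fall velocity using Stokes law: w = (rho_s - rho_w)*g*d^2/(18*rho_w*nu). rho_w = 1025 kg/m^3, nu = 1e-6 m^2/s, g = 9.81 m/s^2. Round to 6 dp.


w = (rho_s - rho_w) * g * d^2 / (18 * rho_w * nu)
d = 0.026 mm = 0.000026 m
rho_s - rho_w = 2618 - 1025 = 1593
Numerator = 1593 * 9.81 * (0.000026)^2 = 0.000010564075
Denominator = 18 * 1025 * 1e-6 = 0.018450
w = 0.000573 m/s

0.000573


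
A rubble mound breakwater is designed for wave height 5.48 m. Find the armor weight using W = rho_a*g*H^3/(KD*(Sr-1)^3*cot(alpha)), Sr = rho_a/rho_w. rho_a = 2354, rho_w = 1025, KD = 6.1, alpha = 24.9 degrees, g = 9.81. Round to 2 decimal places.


Sr = rho_a / rho_w = 2354 / 1025 = 2.296585
(Sr - 1) = 1.296585
(Sr - 1)^3 = 2.179733
cot(24.9) = 1 / tan(24.9) = 1 / 0.464185 = 2.154316
Numerator = 2354 * 9.81 * 5.48^3 = 3800293.5217
Denominator = 6.1 * 2.179733 * 2.154316 = 28.644583
W = 3800293.5217 / 28.644583
W = 132670.58 N

132670.58


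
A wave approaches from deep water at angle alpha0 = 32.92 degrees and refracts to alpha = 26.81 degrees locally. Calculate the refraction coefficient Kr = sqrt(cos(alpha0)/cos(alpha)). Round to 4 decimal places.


Kr = sqrt(cos(alpha0) / cos(alpha))
cos(32.92) = 0.839430
cos(26.81) = 0.892507
Kr = sqrt(0.839430 / 0.892507)
Kr = sqrt(0.940531)
Kr = 0.9698

0.9698


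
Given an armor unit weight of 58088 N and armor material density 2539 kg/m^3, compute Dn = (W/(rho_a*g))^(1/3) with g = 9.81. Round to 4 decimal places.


V = W / (rho_a * g)
V = 58088 / (2539 * 9.81)
V = 58088 / 24907.59
V = 2.332141 m^3
Dn = V^(1/3) = 2.332141^(1/3)
Dn = 1.3261 m

1.3261


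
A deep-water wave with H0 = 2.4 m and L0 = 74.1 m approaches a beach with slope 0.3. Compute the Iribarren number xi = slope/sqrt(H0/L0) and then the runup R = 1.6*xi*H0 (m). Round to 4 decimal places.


xi = slope / sqrt(H0/L0)
H0/L0 = 2.4/74.1 = 0.032389
sqrt(0.032389) = 0.179969
xi = 0.3 / 0.179969 = 1.666958
R = 1.6 * xi * H0 = 1.6 * 1.666958 * 2.4
R = 6.4011 m

6.4011


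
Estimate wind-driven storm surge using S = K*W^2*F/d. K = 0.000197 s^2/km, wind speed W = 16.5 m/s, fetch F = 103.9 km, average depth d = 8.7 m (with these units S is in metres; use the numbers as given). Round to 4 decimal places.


S = K * W^2 * F / d
W^2 = 16.5^2 = 272.25
S = 0.000197 * 272.25 * 103.9 / 8.7
Numerator = 0.000197 * 272.25 * 103.9 = 5.572495
S = 5.572495 / 8.7 = 0.6405 m

0.6405


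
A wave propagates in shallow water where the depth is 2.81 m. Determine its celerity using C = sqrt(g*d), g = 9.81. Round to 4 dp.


Using the shallow-water approximation:
C = sqrt(g * d) = sqrt(9.81 * 2.81)
C = sqrt(27.5661)
C = 5.2503 m/s

5.2503


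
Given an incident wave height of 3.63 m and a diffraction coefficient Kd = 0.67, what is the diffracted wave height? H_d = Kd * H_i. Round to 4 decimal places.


H_d = Kd * H_i
H_d = 0.67 * 3.63
H_d = 2.4321 m

2.4321


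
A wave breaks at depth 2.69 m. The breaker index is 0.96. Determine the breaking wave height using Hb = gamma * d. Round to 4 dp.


Hb = gamma * d
Hb = 0.96 * 2.69
Hb = 2.5824 m

2.5824


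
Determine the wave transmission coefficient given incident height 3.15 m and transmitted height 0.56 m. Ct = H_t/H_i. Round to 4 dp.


Ct = H_t / H_i
Ct = 0.56 / 3.15
Ct = 0.1778

0.1778


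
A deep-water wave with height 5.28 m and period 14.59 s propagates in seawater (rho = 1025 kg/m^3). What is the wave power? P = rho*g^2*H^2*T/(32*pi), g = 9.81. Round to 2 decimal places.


P = rho * g^2 * H^2 * T / (32 * pi)
P = 1025 * 9.81^2 * 5.28^2 * 14.59 / (32 * pi)
P = 1025 * 96.2361 * 27.8784 * 14.59 / 100.53096
P = 399103.16 W/m

399103.16


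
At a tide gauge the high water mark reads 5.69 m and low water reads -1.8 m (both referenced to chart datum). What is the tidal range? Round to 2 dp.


Tidal range = High water - Low water
Tidal range = 5.69 - (-1.8)
Tidal range = 7.49 m

7.49


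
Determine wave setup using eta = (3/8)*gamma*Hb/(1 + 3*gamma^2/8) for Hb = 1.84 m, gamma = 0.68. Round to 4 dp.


eta = (3/8) * gamma * Hb / (1 + 3*gamma^2/8)
Numerator = (3/8) * 0.68 * 1.84 = 0.469200
Denominator = 1 + 3*0.68^2/8 = 1 + 0.173400 = 1.173400
eta = 0.469200 / 1.173400
eta = 0.3999 m

0.3999


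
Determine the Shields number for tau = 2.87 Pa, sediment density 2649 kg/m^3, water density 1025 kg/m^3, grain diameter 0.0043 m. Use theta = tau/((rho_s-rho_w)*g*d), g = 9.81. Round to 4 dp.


theta = tau / ((rho_s - rho_w) * g * d)
rho_s - rho_w = 2649 - 1025 = 1624
Denominator = 1624 * 9.81 * 0.0043 = 68.505192
theta = 2.87 / 68.505192
theta = 0.0419

0.0419


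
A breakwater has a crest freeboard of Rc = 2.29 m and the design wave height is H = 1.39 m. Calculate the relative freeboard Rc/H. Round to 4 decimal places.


Relative freeboard = Rc / H
= 2.29 / 1.39
= 1.6475

1.6475


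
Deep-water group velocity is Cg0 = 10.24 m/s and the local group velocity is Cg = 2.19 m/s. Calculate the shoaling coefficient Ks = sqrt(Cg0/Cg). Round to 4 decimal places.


Ks = sqrt(Cg0 / Cg)
Ks = sqrt(10.24 / 2.19)
Ks = sqrt(4.6758)
Ks = 2.1624

2.1624


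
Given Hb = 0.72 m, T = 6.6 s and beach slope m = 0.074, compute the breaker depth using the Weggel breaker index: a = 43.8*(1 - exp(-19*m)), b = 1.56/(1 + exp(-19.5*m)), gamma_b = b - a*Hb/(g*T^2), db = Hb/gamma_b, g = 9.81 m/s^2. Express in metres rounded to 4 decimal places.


a = 43.8 * (1 - exp(-19 * m))
exp(-19 * 0.074) = exp(-1.4060) = 0.245122
a = 43.8 * (1 - 0.245122) = 33.063665
b = 1.56 / (1 + exp(-19.5 * m))
exp(-19.5 * 0.074) = exp(-1.4430) = 0.236218
b = 1.56 / (1 + 0.236218) = 1.261913
Hb / (g * T^2) = 0.72 / (9.81 * 6.6^2) = 0.72 / 427.3236 = 0.00168491
gamma_b = b - a * Hb/(g*T^2) = 1.261913 - 33.063665 * 0.00168491 = 1.206204
db = Hb / gamma_b = 0.72 / 1.206204
db = 0.5969 m

0.5969


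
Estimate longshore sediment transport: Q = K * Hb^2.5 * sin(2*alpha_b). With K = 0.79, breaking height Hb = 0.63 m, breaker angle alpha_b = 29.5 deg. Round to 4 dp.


Q = K * Hb^2.5 * sin(2 * alpha_b)
Hb^2.5 = 0.63^2.5 = 0.315030
sin(2 * 29.5) = sin(59.0) = 0.857167
Q = 0.79 * 0.315030 * 0.857167
Q = 0.2133 m^3/s

0.2133


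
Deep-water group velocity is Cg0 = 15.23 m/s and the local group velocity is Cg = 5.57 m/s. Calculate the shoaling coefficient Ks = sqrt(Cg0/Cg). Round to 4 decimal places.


Ks = sqrt(Cg0 / Cg)
Ks = sqrt(15.23 / 5.57)
Ks = sqrt(2.7343)
Ks = 1.6536

1.6536


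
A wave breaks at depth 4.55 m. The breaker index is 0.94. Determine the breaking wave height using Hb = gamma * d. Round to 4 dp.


Hb = gamma * d
Hb = 0.94 * 4.55
Hb = 4.2770 m

4.2770


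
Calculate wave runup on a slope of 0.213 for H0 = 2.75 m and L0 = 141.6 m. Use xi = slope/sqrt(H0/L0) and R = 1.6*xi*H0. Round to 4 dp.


xi = slope / sqrt(H0/L0)
H0/L0 = 2.75/141.6 = 0.019421
sqrt(0.019421) = 0.139359
xi = 0.213 / 0.139359 = 1.528428
R = 1.6 * xi * H0 = 1.6 * 1.528428 * 2.75
R = 6.7251 m

6.7251


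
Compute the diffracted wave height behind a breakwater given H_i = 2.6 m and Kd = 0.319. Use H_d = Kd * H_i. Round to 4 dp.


H_d = Kd * H_i
H_d = 0.319 * 2.6
H_d = 0.8294 m

0.8294


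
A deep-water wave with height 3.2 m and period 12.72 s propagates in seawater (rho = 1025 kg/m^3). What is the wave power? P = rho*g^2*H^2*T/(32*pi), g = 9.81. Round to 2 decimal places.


P = rho * g^2 * H^2 * T / (32 * pi)
P = 1025 * 9.81^2 * 3.2^2 * 12.72 / (32 * pi)
P = 1025 * 96.2361 * 10.2400 * 12.72 / 100.53096
P = 127805.37 W/m

127805.37


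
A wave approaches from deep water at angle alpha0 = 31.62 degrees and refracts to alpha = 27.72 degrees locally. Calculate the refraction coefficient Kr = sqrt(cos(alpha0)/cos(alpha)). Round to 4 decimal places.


Kr = sqrt(cos(alpha0) / cos(alpha))
cos(31.62) = 0.851544
cos(27.72) = 0.885231
Kr = sqrt(0.851544 / 0.885231)
Kr = sqrt(0.961945)
Kr = 0.9808

0.9808


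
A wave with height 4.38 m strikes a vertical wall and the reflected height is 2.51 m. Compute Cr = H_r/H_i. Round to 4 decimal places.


Cr = H_r / H_i
Cr = 2.51 / 4.38
Cr = 0.5731

0.5731


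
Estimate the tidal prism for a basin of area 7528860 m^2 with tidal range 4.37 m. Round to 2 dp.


Tidal prism = Area * Tidal range
P = 7528860 * 4.37
P = 32901118.20 m^3

32901118.20


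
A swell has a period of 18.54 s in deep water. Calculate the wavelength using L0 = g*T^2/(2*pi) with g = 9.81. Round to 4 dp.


L0 = g * T^2 / (2 * pi)
L0 = 9.81 * 18.54^2 / (2 * pi)
L0 = 9.81 * 343.7316 / 6.28319
L0 = 3372.0070 / 6.28319
L0 = 536.6716 m

536.6716


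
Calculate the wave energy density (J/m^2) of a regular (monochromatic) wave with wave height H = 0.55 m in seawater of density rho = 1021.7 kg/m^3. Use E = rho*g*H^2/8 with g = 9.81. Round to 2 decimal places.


E = (1/8) * rho * g * H^2
E = (1/8) * 1021.7 * 9.81 * 0.55^2
E = 0.125 * 1021.7 * 9.81 * 0.3025
E = 378.99 J/m^2

378.99


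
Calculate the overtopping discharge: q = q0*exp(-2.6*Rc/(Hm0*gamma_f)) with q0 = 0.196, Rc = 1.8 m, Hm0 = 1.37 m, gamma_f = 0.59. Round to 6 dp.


q = q0 * exp(-2.6 * Rc / (Hm0 * gamma_f))
Exponent = -2.6 * 1.8 / (1.37 * 0.59)
= -2.6 * 1.8 / 0.8083
= -5.789929
exp(-5.789929) = 0.003058
q = 0.196 * 0.003058
q = 0.000599 m^3/s/m

0.000599


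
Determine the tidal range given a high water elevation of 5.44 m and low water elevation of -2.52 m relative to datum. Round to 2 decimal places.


Tidal range = High water - Low water
Tidal range = 5.44 - (-2.52)
Tidal range = 7.96 m

7.96


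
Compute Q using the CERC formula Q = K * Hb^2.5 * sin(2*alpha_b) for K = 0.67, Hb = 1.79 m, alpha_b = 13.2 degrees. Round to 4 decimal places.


Q = K * Hb^2.5 * sin(2 * alpha_b)
Hb^2.5 = 1.79^2.5 = 4.286794
sin(2 * 13.2) = sin(26.4) = 0.444635
Q = 0.67 * 4.286794 * 0.444635
Q = 1.2771 m^3/s

1.2771


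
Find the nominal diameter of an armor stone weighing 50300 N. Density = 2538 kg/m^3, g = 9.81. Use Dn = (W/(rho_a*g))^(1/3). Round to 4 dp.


V = W / (rho_a * g)
V = 50300 / (2538 * 9.81)
V = 50300 / 24897.78
V = 2.020260 m^3
Dn = V^(1/3) = 2.020260^(1/3)
Dn = 1.2642 m

1.2642


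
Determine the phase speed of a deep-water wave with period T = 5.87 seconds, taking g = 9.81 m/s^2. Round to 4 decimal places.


We use the deep-water celerity formula:
C = g * T / (2 * pi)
C = 9.81 * 5.87 / (2 * 3.14159...)
C = 57.584700 / 6.283185
C = 9.1649 m/s

9.1649


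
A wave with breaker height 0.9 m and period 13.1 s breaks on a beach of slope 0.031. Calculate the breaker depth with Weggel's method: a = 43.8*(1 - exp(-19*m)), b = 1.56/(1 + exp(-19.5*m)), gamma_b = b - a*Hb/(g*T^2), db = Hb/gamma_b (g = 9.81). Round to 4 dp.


a = 43.8 * (1 - exp(-19 * m))
exp(-19 * 0.031) = exp(-0.5890) = 0.554882
a = 43.8 * (1 - 0.554882) = 19.496173
b = 1.56 / (1 + exp(-19.5 * m))
exp(-19.5 * 0.031) = exp(-0.6045) = 0.546348
b = 1.56 / (1 + 0.546348) = 1.008829
Hb / (g * T^2) = 0.9 / (9.81 * 13.1^2) = 0.9 / 1683.4941 = 0.00053460
gamma_b = b - a * Hb/(g*T^2) = 1.008829 - 19.496173 * 0.00053460 = 0.998406
db = Hb / gamma_b = 0.9 / 0.998406
db = 0.9014 m

0.9014


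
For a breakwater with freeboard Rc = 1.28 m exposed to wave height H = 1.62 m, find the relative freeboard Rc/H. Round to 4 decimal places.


Relative freeboard = Rc / H
= 1.28 / 1.62
= 0.7901

0.7901


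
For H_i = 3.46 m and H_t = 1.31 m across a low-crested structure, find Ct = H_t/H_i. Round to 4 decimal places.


Ct = H_t / H_i
Ct = 1.31 / 3.46
Ct = 0.3786

0.3786


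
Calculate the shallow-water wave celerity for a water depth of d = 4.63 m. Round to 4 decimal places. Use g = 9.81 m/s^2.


Using the shallow-water approximation:
C = sqrt(g * d) = sqrt(9.81 * 4.63)
C = sqrt(45.4203)
C = 6.7395 m/s

6.7395


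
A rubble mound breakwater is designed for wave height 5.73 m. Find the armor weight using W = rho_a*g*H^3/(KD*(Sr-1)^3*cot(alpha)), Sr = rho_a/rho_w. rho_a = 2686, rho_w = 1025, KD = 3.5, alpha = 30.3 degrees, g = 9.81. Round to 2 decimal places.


Sr = rho_a / rho_w = 2686 / 1025 = 2.620488
(Sr - 1) = 1.620488
(Sr - 1)^3 = 4.255370
cot(30.3) = 1 / tan(30.3) = 1 / 0.584353 = 1.711295
Numerator = 2686 * 9.81 * 5.73^3 = 4957227.8579
Denominator = 3.5 * 4.255370 * 1.711295 = 25.487674
W = 4957227.8579 / 25.487674
W = 194495.11 N

194495.11


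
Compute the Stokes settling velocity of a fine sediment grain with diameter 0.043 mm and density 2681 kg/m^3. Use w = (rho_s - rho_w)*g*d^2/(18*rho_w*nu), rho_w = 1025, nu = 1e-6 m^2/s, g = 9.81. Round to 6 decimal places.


w = (rho_s - rho_w) * g * d^2 / (18 * rho_w * nu)
d = 0.043 mm = 0.000043 m
rho_s - rho_w = 2681 - 1025 = 1656
Numerator = 1656 * 9.81 * (0.000043)^2 = 0.000030037671
Denominator = 18 * 1025 * 1e-6 = 0.018450
w = 0.001628 m/s

0.001628


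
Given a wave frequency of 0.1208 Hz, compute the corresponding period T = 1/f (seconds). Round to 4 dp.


T = 1 / f
T = 1 / 0.1208
T = 8.2781 s

8.2781


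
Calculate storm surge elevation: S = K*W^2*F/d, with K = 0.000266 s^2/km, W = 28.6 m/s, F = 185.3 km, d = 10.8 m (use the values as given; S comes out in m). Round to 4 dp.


S = K * W^2 * F / d
W^2 = 28.6^2 = 817.96
S = 0.000266 * 817.96 * 185.3 / 10.8
Numerator = 0.000266 * 817.96 * 185.3 = 40.317085
S = 40.317085 / 10.8 = 3.7331 m

3.7331


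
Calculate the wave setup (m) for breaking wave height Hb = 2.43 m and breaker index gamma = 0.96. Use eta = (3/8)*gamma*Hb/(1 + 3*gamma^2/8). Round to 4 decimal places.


eta = (3/8) * gamma * Hb / (1 + 3*gamma^2/8)
Numerator = (3/8) * 0.96 * 2.43 = 0.874800
Denominator = 1 + 3*0.96^2/8 = 1 + 0.345600 = 1.345600
eta = 0.874800 / 1.345600
eta = 0.6501 m

0.6501
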